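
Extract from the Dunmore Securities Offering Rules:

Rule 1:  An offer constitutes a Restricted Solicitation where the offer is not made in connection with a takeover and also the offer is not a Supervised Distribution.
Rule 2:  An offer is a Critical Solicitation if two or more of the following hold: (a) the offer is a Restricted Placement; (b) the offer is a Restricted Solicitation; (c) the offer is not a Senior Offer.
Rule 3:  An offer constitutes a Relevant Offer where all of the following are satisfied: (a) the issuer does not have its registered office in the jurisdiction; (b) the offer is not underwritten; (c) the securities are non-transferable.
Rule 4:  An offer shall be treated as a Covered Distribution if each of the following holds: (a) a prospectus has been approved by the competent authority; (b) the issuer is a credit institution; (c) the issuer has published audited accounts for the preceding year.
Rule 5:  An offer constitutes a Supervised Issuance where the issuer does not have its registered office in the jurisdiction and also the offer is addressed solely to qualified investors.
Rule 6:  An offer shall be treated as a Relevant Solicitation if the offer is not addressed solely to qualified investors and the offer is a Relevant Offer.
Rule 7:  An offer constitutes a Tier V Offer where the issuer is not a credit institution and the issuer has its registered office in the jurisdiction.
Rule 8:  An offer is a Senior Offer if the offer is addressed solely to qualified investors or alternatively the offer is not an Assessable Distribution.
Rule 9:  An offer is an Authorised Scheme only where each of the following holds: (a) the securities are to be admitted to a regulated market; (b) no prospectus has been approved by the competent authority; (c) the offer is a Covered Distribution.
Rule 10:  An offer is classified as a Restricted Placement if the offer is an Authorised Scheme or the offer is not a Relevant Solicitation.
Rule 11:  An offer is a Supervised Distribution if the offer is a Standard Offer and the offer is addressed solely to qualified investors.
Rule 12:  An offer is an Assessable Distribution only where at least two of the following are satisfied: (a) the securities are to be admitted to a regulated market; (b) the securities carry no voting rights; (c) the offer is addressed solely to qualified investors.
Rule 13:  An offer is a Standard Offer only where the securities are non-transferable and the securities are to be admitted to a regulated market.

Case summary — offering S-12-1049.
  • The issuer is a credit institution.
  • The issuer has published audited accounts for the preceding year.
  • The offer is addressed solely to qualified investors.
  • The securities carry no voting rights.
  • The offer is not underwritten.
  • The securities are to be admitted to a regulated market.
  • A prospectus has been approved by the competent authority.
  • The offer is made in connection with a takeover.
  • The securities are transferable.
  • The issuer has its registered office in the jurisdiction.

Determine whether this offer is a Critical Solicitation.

Under rule 4: a prospectus has been approved by the competent authority? yes; and the issuer is a credit institution? yes; and the issuer has published audited accounts for the preceding year? yes. So the offer is a Covered Distribution.
Under rule 9: the securities are to be admitted to a regulated market? yes; and no prospectus has been approved by the competent authority? no; and Covered Distribution (rule 4)? yes. So the offer is not an Authorised Scheme.
Under rule 3: the issuer does not have its registered office in the jurisdiction? no; and the offer is not underwritten? yes; and the securities are non-transferable? no. So the offer is not a Relevant Offer.
Under rule 6: the offer is not addressed solely to qualified investors? no; and Relevant Offer (rule 3)? no. So the offer is not a Relevant Solicitation.
Under rule 10: Authorised Scheme (rule 9)? no; or not a Relevant Solicitation (rule 6)? yes. So the offer is a Restricted Placement.
Under rule 13: the securities are non-transferable? no; and the securities are to be admitted to a regulated market? yes. So the offer is not a Standard Offer.
Under rule 11: Standard Offer (rule 13)? no; and the offer is addressed solely to qualified investors? yes. So the offer is not a Supervised Distribution.
Under rule 1: the offer is not made in connection with a takeover? no; and not a Supervised Distribution (rule 11)? yes. So the offer is not a Restricted Solicitation.
Under rule 12: the securities are to be admitted to a regulated market? yes; the securities carry no voting rights? yes; the offer is addressed solely to qualified investors? yes — 3 of 3 hold (need ≥2) → satisfied.
Under rule 8: the offer is addressed solely to qualified investors? yes; or not an Assessable Distribution (rule 12)? no. So the offer is a Senior Offer.
Under rule 2: Restricted Placement (rule 10)? yes; Restricted Solicitation (rule 1)? no; not a Senior Offer (rule 8)? no — 1 of 3 hold (need ≥2) → not satisfied.

No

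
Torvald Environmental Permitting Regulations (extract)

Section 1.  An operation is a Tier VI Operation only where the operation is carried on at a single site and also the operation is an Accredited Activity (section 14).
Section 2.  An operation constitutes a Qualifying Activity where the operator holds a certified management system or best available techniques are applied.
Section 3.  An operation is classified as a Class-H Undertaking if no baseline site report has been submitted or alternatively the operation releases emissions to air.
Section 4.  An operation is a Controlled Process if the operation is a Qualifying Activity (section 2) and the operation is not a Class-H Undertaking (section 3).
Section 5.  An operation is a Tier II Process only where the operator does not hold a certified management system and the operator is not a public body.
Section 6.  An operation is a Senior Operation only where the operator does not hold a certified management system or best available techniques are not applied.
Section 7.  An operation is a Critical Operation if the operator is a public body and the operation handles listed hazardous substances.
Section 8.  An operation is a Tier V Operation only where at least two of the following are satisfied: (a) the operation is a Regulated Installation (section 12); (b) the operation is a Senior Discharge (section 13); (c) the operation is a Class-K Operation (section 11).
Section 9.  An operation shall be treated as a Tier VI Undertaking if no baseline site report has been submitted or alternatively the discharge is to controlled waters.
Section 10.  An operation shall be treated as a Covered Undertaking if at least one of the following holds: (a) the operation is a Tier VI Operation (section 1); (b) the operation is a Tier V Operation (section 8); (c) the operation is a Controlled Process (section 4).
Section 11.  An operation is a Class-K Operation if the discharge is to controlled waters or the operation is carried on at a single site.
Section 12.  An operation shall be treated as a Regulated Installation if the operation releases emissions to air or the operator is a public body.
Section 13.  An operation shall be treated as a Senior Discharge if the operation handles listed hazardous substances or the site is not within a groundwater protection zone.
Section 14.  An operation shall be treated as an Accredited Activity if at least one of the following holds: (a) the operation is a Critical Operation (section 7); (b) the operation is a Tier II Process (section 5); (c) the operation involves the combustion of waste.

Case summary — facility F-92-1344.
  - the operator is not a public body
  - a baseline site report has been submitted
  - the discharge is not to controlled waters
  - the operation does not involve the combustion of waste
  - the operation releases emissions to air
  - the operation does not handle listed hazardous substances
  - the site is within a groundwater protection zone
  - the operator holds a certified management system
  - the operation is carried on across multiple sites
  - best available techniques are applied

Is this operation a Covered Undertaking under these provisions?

section 7 — Critical Operation: [the operator is a public body? no] AND [the operation handles listed hazardous substances? no] → not satisfied.
section 5 — Tier II Process: [the operator does not hold a certified management system? no] AND [the operator is not a public body? yes] → not satisfied.
section 14 — Accredited Activity: [Critical Operation (section 7)? no] OR [Tier II Process (section 5)? no] OR [the operation involves the combustion of waste? no] → not satisfied.
section 1 — Tier VI Operation: [the operation is carried on at a single site? no] AND [Accredited Activity (section 14)? no] → not satisfied.
section 12 — Regulated Installation: [the operation releases emissions to air? yes] OR [the operator is a public body? no] → satisfied.
section 13 — Senior Discharge: [the operation handles listed hazardous substances? no] OR [the site is not within a groundwater protection zone? no] → not satisfied.
section 11 — Class-K Operation: [the discharge is to controlled waters? no] OR [the operation is carried on at a single site? no] → not satisfied.
section 8 — Tier V Operation: Regulated Installation (section 12)? yes; Senior Discharge (section 13)? no; Class-K Operation (section 11)? no — 1 of 3 hold (need ≥2) → not satisfied.
section 2 — Qualifying Activity: [the operator holds a certified management system? yes] OR [best available techniques are applied? yes] → satisfied.
section 3 — Class-H Undertaking: [no baseline site report has been submitted? no] OR [the operation releases emissions to air? yes] → satisfied.
section 4 — Controlled Process: [Qualifying Activity (section 2)? yes] AND [not a Class-H Undertaking (section 3)? no] → not satisfied.
section 10 — Covered Undertaking: [Tier VI Operation (section 1)? no] OR [Tier V Operation (section 8)? no] OR [Controlled Process (section 4)? no] → not satisfied.

No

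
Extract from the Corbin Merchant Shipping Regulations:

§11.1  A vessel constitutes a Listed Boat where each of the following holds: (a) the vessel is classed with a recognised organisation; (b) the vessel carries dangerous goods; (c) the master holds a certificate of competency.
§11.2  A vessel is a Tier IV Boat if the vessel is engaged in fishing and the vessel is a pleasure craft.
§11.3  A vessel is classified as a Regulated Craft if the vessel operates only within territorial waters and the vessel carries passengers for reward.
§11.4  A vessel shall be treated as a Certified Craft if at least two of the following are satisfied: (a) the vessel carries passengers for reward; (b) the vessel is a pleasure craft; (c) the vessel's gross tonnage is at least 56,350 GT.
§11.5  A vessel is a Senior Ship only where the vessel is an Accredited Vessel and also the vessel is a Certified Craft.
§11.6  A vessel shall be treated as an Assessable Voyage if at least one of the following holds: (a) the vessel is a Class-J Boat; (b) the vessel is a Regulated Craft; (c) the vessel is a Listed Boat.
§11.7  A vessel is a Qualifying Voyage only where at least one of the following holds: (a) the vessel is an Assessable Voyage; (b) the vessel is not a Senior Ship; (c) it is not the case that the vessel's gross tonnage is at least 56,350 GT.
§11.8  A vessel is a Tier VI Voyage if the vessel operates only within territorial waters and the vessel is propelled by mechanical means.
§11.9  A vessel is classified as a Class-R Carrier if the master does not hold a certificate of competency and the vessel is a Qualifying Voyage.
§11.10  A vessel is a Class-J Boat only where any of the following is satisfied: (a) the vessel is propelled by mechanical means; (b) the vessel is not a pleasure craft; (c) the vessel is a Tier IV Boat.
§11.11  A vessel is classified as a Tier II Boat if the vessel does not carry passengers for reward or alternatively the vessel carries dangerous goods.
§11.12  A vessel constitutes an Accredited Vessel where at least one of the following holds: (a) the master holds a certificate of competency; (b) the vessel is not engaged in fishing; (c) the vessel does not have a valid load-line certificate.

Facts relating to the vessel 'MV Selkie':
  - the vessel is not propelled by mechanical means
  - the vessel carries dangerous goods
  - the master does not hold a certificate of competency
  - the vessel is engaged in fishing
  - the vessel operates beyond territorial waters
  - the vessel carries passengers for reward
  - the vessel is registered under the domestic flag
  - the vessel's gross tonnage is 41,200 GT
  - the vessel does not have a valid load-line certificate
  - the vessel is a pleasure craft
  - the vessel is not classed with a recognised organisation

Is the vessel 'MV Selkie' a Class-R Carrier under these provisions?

Yes

§11.2 — Tier IV Boat: [the vessel is engaged in fishing? yes] AND [the vessel is a pleasure craft? yes] → satisfied.
§11.10 — Class-J Boat: [the vessel is propelled by mechanical means? no] OR [the vessel is not a pleasure craft? no] OR [Tier IV Boat (§11.2)? yes] → satisfied.
§11.3 — Regulated Craft: [the vessel operates only within territorial waters? no] AND [the vessel carries passengers for reward? yes] → not satisfied.
§11.1 — Listed Boat: [the vessel is classed with a recognised organisation? no] AND [the vessel carries dangerous goods? yes] AND [the master holds a certificate of competency? no] → not satisfied.
§11.6 — Assessable Voyage: [Class-J Boat (§11.10)? yes] OR [Regulated Craft (§11.3)? no] OR [Listed Boat (§11.1)? no] → satisfied.
§11.12 — Accredited Vessel: [the master holds a certificate of competency? no] OR [the vessel is not engaged in fishing? no] OR [the vessel does not have a valid load-line certificate? yes] → satisfied.
§11.4 — Certified Craft: the vessel carries passengers for reward? yes; the vessel is a pleasure craft? yes; vessel's gross tonnage: 41,200 GT ≥ 56,350 GT? no — 2 of 3 hold (need ≥2) → satisfied.
§11.5 — Senior Ship: [Accredited Vessel (§11.12)? yes] AND [Certified Craft (§11.4)? yes] → satisfied.
§11.7 — Qualifying Voyage: [Assessable Voyage (§11.6)? yes] OR [not a Senior Ship (§11.5)? no] OR [vessel's gross tonnage: 41,200 GT ≥ 56,350 GT? no, so negated condition yes] → satisfied.
§11.9 — Class-R Carrier: [the master does not hold a certificate of competency? yes] AND [Qualifying Voyage (§11.7)? yes] → satisfied.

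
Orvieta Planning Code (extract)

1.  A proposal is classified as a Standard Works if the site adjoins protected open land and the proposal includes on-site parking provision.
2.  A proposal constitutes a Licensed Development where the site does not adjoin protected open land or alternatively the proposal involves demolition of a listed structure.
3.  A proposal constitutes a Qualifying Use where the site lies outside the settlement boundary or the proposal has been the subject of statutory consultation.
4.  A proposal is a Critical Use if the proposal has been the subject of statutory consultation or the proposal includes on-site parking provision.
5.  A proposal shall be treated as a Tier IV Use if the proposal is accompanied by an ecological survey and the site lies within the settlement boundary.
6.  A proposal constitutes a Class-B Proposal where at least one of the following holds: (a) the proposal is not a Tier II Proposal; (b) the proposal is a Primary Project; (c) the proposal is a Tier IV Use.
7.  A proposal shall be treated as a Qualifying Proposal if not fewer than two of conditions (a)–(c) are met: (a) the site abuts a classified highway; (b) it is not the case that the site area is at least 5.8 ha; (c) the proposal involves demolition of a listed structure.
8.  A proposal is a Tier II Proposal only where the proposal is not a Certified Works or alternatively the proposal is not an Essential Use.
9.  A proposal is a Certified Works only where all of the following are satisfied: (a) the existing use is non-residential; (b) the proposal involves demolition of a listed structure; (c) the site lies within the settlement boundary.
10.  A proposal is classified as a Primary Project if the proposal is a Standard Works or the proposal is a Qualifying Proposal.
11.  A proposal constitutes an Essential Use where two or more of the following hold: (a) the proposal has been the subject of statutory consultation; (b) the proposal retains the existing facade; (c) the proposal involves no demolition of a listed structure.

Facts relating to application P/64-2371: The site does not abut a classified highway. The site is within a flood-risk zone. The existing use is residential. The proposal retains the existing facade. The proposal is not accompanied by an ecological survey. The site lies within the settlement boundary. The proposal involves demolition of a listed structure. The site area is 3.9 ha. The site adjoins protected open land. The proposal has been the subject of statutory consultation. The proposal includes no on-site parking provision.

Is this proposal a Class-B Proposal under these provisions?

Yes

Under paragraph 9: the existing use is non-residential? no; and the proposal involves demolition of a listed structure? yes; and the site lies within the settlement boundary? yes. So the proposal is not a Certified Works.
Under paragraph 11: the proposal has been the subject of statutory consultation? yes; the proposal retains the existing facade? yes; the proposal involves no demolition of a listed structure? no — 2 of 3 hold (need ≥2) → satisfied.
Under paragraph 8: not a Certified Works (paragraph 9)? yes; or not an Essential Use (paragraph 11)? no. So the proposal is a Tier II Proposal.
Under paragraph 1: the site adjoins protected open land? yes; and the proposal includes on-site parking provision? no. So the proposal is not a Standard Works.
Under paragraph 7: the site abuts a classified highway? no; site area: 3.9 ha ≥ 5.8 ha? no, so negated condition yes; the proposal involves demolition of a listed structure? yes — 2 of 3 hold (need ≥2) → satisfied.
Under paragraph 10: Standard Works (paragraph 1)? no; or Qualifying Proposal (paragraph 7)? yes. So the proposal is a Primary Project.
Under paragraph 5: the proposal is accompanied by an ecological survey? no; and the site lies within the settlement boundary? yes. So the proposal is not a Tier IV Use.
Under paragraph 6: not a Tier II Proposal (paragraph 8)? no; or Primary Project (paragraph 10)? yes; or Tier IV Use (paragraph 5)? no. So the proposal is a Class-B Proposal.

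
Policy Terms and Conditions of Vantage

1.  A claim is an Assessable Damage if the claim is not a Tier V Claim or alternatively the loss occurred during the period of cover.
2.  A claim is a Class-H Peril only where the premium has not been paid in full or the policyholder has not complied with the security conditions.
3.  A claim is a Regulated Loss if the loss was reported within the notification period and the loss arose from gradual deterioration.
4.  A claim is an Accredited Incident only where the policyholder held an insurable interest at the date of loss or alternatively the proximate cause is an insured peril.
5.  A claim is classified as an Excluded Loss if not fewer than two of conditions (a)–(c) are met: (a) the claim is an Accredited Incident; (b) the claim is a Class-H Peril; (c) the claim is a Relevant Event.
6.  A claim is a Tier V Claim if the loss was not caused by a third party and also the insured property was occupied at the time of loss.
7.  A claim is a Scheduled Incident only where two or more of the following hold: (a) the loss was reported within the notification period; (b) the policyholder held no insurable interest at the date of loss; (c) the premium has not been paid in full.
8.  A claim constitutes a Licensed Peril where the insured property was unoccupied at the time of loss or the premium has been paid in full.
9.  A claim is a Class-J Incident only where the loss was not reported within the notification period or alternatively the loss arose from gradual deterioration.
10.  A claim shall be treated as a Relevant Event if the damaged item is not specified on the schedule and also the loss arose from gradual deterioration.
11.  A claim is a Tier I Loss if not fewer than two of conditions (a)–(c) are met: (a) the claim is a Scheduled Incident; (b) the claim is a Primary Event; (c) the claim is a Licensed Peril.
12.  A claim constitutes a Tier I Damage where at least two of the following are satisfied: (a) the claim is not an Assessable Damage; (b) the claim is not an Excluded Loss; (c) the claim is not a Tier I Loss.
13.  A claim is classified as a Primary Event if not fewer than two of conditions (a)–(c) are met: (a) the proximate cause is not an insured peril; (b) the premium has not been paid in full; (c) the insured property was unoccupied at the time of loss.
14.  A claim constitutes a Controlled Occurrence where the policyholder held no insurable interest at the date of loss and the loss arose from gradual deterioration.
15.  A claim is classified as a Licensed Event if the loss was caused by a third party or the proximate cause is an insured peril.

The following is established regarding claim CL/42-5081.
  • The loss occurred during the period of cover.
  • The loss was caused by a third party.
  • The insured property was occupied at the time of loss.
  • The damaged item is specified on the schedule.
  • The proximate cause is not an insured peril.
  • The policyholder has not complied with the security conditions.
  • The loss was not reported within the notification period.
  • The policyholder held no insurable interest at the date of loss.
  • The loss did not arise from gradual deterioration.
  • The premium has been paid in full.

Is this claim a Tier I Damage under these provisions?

paragraph 6 — Tier V Claim: [the loss was not caused by a third party? no] AND [the insured property was occupied at the time of loss? yes] → not satisfied.
paragraph 1 — Assessable Damage: [not a Tier V Claim (paragraph 6)? yes] OR [the loss occurred during the period of cover? yes] → satisfied.
paragraph 4 — Accredited Incident: [the policyholder held an insurable interest at the date of loss? no] OR [the proximate cause is an insured peril? no] → not satisfied.
paragraph 2 — Class-H Peril: [the premium has not been paid in full? no] OR [the policyholder has not complied with the security conditions? yes] → satisfied.
paragraph 10 — Relevant Event: [the damaged item is not specified on the schedule? no] AND [the loss arose from gradual deterioration? no] → not satisfied.
paragraph 5 — Excluded Loss: Accredited Incident (paragraph 4)? no; Class-H Peril (paragraph 2)? yes; Relevant Event (paragraph 10)? no — 1 of 3 hold (need ≥2) → not satisfied.
paragraph 7 — Scheduled Incident: the loss was reported within the notification period? no; the policyholder held no insurable interest at the date of loss? yes; the premium has not been paid in full? no — 1 of 3 hold (need ≥2) → not satisfied.
paragraph 13 — Primary Event: the proximate cause is not an insured peril? yes; the premium has not been paid in full? no; the insured property was unoccupied at the time of loss? no — 1 of 3 hold (need ≥2) → not satisfied.
paragraph 8 — Licensed Peril: [the insured property was unoccupied at the time of loss? no] OR [the premium has been paid in full? yes] → satisfied.
paragraph 11 — Tier I Loss: Scheduled Incident (paragraph 7)? no; Primary Event (paragraph 13)? no; Licensed Peril (paragraph 8)? yes — 1 of 3 hold (need ≥2) → not satisfied.
paragraph 12 — Tier I Damage: not an Assessable Damage (paragraph 1)? no; not an Excluded Loss (paragraph 5)? yes; not a Tier I Loss (paragraph 11)? yes — 2 of 3 hold (need ≥2) → satisfied.

Yes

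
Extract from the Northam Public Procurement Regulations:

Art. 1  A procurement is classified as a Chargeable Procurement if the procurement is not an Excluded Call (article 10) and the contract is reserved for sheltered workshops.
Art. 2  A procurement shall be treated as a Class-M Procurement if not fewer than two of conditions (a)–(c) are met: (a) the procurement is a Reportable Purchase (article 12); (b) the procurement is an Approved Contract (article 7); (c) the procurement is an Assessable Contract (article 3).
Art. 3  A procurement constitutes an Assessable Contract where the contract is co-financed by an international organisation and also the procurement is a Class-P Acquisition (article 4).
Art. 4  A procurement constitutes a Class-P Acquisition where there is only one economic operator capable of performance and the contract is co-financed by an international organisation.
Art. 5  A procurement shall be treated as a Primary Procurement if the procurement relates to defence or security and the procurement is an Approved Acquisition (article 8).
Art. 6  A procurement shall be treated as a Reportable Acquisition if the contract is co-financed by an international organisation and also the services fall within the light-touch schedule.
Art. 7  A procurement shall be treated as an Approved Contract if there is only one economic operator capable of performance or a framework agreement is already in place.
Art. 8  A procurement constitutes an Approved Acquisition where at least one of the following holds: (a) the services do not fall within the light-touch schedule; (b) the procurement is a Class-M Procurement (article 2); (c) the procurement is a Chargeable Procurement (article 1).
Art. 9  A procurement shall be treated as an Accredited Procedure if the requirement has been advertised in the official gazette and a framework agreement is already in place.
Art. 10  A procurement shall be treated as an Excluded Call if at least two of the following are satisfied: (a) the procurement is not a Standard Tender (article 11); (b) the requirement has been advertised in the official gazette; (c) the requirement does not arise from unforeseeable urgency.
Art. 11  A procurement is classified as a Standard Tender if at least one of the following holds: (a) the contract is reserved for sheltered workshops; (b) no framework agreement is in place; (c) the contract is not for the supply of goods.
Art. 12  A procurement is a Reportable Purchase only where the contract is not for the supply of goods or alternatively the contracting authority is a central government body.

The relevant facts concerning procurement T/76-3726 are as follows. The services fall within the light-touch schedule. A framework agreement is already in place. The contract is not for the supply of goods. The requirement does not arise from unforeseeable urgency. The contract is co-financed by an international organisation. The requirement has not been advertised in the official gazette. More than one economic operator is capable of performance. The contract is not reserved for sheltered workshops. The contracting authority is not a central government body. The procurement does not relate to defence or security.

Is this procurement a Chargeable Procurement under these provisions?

No

Under article 11: the contract is reserved for sheltered workshops? no; or no framework agreement is in place? no; or the contract is not for the supply of goods? yes. So the procurement is a Standard Tender.
Under article 10: not a Standard Tender (article 11)? no; the requirement has been advertised in the official gazette? no; the requirement does not arise from unforeseeable urgency? yes — 1 of 3 hold (need ≥2) → not satisfied.
Under article 1: not an Excluded Call (article 10)? yes; and the contract is reserved for sheltered workshops? no. So the procurement is not a Chargeable Procurement.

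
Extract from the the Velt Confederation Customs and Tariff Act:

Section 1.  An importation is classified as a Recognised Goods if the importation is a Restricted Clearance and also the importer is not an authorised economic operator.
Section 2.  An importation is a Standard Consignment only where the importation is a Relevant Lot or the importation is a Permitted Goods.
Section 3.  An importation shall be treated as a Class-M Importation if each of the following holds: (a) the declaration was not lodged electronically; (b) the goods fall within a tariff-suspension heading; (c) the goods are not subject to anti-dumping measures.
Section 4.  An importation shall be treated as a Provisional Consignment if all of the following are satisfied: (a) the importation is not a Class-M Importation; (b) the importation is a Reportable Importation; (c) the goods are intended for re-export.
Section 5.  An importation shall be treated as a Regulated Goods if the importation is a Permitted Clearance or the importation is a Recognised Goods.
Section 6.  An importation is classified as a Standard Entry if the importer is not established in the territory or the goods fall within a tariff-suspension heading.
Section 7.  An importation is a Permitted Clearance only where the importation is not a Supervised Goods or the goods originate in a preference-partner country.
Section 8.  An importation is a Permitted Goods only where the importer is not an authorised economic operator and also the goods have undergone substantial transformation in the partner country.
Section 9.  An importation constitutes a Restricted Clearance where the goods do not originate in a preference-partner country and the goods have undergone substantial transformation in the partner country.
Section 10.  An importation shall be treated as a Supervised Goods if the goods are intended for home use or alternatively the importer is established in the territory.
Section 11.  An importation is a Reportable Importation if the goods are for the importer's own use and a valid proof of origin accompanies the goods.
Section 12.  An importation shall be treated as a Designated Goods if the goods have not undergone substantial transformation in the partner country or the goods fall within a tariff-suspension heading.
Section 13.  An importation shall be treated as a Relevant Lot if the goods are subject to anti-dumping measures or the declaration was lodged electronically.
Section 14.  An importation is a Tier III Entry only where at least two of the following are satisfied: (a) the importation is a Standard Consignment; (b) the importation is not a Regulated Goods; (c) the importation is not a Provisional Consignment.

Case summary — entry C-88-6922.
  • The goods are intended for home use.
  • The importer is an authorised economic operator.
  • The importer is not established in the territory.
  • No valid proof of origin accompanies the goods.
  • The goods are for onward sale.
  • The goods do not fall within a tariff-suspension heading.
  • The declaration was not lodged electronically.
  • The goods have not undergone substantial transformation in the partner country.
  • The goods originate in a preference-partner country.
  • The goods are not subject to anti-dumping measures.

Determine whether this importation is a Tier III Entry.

No

Under section 13: the goods are subject to anti-dumping measures? no; or the declaration was lodged electronically? no. So the importation is not a Relevant Lot.
Under section 8: the importer is not an authorised economic operator? no; and the goods have undergone substantial transformation in the partner country? no. So the importation is not a Permitted Goods.
Under section 2: Relevant Lot (section 13)? no; or Permitted Goods (section 8)? no. So the importation is not a Standard Consignment.
Under section 10: the goods are intended for home use? yes; or the importer is established in the territory? no. So the importation is a Supervised Goods.
Under section 7: not a Supervised Goods (section 10)? no; or the goods originate in a preference-partner country? yes. So the importation is a Permitted Clearance.
Under section 9: the goods do not originate in a preference-partner country? no; and the goods have undergone substantial transformation in the partner country? no. So the importation is not a Restricted Clearance.
Under section 1: Restricted Clearance (section 9)? no; and the importer is not an authorised economic operator? no. So the importation is not a Recognised Goods.
Under section 5: Permitted Clearance (section 7)? yes; or Recognised Goods (section 1)? no. So the importation is a Regulated Goods.
Under section 3: the declaration was not lodged electronically? yes; and the goods fall within a tariff-suspension heading? no; and the goods are not subject to anti-dumping measures? yes. So the importation is not a Class-M Importation.
Under section 11: the goods are for the importer's own use? no; and a valid proof of origin accompanies the goods? no. So the importation is not a Reportable Importation.
Under section 4: not a Class-M Importation (section 3)? yes; and Reportable Importation (section 11)? no; and the goods are intended for re-export? no. So the importation is not a Provisional Consignment.
Under section 14: Standard Consignment (section 2)? no; not a Regulated Goods (section 5)? no; not a Provisional Consignment (section 4)? yes — 1 of 3 hold (need ≥2) → not satisfied.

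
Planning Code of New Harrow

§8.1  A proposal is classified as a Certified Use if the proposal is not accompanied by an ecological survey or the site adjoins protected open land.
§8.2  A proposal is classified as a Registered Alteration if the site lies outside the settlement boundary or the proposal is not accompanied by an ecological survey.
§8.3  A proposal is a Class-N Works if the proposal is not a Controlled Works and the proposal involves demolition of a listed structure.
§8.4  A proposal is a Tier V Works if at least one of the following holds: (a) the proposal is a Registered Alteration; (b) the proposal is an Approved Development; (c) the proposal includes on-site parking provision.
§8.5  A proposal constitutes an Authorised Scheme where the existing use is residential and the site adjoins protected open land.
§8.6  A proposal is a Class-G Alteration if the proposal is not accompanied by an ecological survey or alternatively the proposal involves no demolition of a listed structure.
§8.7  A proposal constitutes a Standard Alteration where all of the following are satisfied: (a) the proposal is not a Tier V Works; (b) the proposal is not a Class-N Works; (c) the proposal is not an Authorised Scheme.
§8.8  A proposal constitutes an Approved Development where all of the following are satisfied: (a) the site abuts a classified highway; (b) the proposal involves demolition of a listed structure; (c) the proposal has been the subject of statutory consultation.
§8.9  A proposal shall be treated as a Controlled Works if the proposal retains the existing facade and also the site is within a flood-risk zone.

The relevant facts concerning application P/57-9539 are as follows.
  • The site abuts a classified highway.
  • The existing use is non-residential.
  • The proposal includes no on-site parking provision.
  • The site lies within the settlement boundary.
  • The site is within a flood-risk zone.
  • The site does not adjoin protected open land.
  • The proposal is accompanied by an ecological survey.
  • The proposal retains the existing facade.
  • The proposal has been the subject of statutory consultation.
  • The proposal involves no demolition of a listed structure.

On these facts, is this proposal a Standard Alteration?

Under §8.2: the site lies outside the settlement boundary? no; or the proposal is not accompanied by an ecological survey? no. So the proposal is not a Registered Alteration.
Under §8.8: the site abuts a classified highway? yes; and the proposal involves demolition of a listed structure? no; and the proposal has been the subject of statutory consultation? yes. So the proposal is not an Approved Development.
Under §8.4: Registered Alteration (§8.2)? no; or Approved Development (§8.8)? no; or the proposal includes on-site parking provision? no. So the proposal is not a Tier V Works.
Under §8.9: the proposal retains the existing facade? yes; and the site is within a flood-risk zone? yes. So the proposal is a Controlled Works.
Under §8.3: not a Controlled Works (§8.9)? no; and the proposal involves demolition of a listed structure? no. So the proposal is not a Class-N Works.
Under §8.5: the existing use is residential? no; and the site adjoins protected open land? no. So the proposal is not an Authorised Scheme.
Under §8.7: not a Tier V Works (§8.4)? yes; and not a Class-N Works (§8.3)? yes; and not an Authorised Scheme (§8.5)? yes. So the proposal is a Standard Alteration.

Yes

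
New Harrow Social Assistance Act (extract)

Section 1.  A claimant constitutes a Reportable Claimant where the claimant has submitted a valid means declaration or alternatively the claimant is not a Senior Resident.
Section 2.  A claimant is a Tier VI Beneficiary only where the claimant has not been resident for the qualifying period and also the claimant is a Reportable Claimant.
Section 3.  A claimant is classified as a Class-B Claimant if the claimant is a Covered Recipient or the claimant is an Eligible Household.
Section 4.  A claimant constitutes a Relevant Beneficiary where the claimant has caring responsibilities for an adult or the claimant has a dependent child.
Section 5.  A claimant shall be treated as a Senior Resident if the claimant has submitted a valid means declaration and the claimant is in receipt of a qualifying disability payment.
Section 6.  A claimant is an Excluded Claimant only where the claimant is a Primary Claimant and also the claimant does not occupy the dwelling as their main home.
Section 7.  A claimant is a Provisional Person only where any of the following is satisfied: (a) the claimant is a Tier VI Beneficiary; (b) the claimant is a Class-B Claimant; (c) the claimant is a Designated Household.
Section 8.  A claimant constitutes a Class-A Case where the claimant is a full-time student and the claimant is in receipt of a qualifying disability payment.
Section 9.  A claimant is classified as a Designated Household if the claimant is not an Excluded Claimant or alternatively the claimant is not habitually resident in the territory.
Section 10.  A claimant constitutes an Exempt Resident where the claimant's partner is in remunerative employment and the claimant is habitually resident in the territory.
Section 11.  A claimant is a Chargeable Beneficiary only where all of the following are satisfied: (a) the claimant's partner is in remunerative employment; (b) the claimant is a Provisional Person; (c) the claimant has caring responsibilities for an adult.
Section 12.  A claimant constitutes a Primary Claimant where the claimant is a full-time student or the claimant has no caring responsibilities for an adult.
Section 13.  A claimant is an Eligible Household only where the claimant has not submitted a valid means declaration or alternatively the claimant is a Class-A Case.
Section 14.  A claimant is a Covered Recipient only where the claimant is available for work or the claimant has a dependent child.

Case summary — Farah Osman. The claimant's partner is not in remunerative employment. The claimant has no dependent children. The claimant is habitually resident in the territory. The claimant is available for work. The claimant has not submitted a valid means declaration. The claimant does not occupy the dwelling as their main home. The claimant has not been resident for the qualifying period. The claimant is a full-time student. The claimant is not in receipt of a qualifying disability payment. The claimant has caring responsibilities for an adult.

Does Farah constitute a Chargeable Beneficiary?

No

section 5 — Senior Resident: [the claimant has submitted a valid means declaration? no] AND [the claimant is in receipt of a qualifying disability payment? no] → not satisfied.
section 1 — Reportable Claimant: [the claimant has submitted a valid means declaration? no] OR [not a Senior Resident (section 5)? yes] → satisfied.
section 2 — Tier VI Beneficiary: [the claimant has not been resident for the qualifying period? yes] AND [Reportable Claimant (section 1)? yes] → satisfied.
section 14 — Covered Recipient: [the claimant is available for work? yes] OR [the claimant has a dependent child? no] → satisfied.
section 8 — Class-A Case: [the claimant is a full-time student? yes] AND [the claimant is in receipt of a qualifying disability payment? no] → not satisfied.
section 13 — Eligible Household: [the claimant has not submitted a valid means declaration? yes] OR [Class-A Case (section 8)? no] → satisfied.
section 3 — Class-B Claimant: [Covered Recipient (section 14)? yes] OR [Eligible Household (section 13)? yes] → satisfied.
section 12 — Primary Claimant: [the claimant is a full-time student? yes] OR [the claimant has no caring responsibilities for an adult? no] → satisfied.
section 6 — Excluded Claimant: [Primary Claimant (section 12)? yes] AND [the claimant does not occupy the dwelling as their main home? yes] → satisfied.
section 9 — Designated Household: [not an Excluded Claimant (section 6)? no] OR [the claimant is not habitually resident in the territory? no] → not satisfied.
section 7 — Provisional Person: [Tier VI Beneficiary (section 2)? yes] OR [Class-B Claimant (section 3)? yes] OR [Designated Household (section 9)? no] → satisfied.
section 11 — Chargeable Beneficiary: [the claimant's partner is in remunerative employment? no] AND [Provisional Person (section 7)? yes] AND [the claimant has caring responsibilities for an adult? yes] → not satisfied.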